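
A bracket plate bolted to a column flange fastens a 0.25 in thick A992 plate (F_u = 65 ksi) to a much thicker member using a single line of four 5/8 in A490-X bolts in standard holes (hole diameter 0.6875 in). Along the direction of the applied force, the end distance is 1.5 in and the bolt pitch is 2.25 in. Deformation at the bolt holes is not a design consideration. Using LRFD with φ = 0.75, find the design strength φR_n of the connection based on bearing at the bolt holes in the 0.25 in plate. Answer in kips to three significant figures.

89.7 kips

Per bolt r_n = 1.5 l_c t F_u ≤ 3.0 d t F_u; upper limit = 3.0 × 0.625 × 0.25 × 65 = 30.47 kips.
Edge bolt: l_c = 1.5 − 0.6875/2 = 1.156 in → 1.5 × 1.156 × 0.25 × 65 = 28.18 → r_n = 28.18 kips.
Interior bolts: l_c = 2.25 − 0.6875 = 1.562 in → 1.5 × 1.562 × 0.25 × 65 = 38.09 → r_n = 30.47 kips.
R_n = 1 × 28.18 + 3 × 30.47 = 119.6 kips.
Design strength φR_n = 0.75 × 119.6 = 89.7 kips.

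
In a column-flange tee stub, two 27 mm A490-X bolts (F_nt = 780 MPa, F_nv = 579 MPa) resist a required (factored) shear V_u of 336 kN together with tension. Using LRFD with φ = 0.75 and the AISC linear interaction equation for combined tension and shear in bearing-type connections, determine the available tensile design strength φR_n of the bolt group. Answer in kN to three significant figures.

A_b = π·27²/4 = 572.6 mm²; f_rv = 336 × 1000 / (2 × 572.6) = 293.4 MPa.
F'_nt = 1.3 F_nt − (F_nt / φF_nv) f_rv = 1.3·780 − (780/(0.75·579))·293.4 = 487 MPa, capped at F_nt → F'_nt = 487 MPa.
R_n = F'_nt · A_b · n = 487 × 572.6 × 2 / 1000 = 557.6 kN.
Design strength φR_n = 0.75 × 557.6 = 418 kN.

418 kN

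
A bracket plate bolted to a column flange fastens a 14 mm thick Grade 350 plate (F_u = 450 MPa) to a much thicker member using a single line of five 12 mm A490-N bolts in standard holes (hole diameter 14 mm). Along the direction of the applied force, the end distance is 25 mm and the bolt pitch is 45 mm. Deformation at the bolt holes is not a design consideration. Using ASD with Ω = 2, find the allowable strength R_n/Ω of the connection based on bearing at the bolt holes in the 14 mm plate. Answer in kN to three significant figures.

539 kN

Per bolt r_n = 1.5 l_c t F_u ≤ 3.0 d t F_u; upper limit = 3.0 × 12 × 14 × 450 / 1000 = 226.8 kN.
Edge bolt: l_c = 25 − 14/2 = 18 mm → 1.5 × 18 × 14 × 450 / 1000 = 170.1 → r_n = 170.1 kN.
Interior bolts: l_c = 45 − 14 = 31 mm → 1.5 × 31 × 14 × 450 / 1000 = 292.9 → r_n = 226.8 kN.
R_n = 1 × 170.1 + 4 × 226.8 = 1077 kN.
Allowable strength R_n/Ω = 1077 / 2 = 539 kN.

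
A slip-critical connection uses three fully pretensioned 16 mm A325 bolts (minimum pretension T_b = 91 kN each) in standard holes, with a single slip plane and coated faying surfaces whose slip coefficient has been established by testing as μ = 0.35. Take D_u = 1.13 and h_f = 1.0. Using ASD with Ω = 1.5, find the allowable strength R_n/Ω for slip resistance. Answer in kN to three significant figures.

72 kN

R_n = μ · D_u · h_f · T_b · n_s · n_b = 0.35 × 1.13 × 1.0 × 91 × 1 × 3 = 108 kN.
Allowable strength R_n/Ω = 108 / 1.5 = 72 kN.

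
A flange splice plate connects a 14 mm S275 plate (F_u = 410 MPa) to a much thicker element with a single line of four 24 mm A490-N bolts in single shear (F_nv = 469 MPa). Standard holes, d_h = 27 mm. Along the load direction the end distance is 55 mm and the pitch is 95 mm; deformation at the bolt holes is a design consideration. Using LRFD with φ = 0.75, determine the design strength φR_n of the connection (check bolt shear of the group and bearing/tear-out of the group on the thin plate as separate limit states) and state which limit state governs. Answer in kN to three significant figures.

637 kN (bolt shear governs)

Bolt shear: A_b = π·24²/4 = 452.4 mm²; R_n = 469 × 452.4 × 4 × 1 / 1000 = 848.7 kN → 0.75 × 848.7 = 637 kN.
Bearing (1.2 l_c t F_u ≤ 2.4 d t F_u): upper limit = 2.4·24·14·410 / 1000 = 330.6 kN.
  Edge l_c = 55 − 27/2 = 41.5 → r_n = 285.9 kN; interior l_c = 95 − 27 = 68 → r_n = 330.6 kN.
  R_n,bearing = 1·285.9 + 3·330.6 = 1278 kN → 0.75 × 1278 = 958 kN.
Bolt shear governs: 637 kN.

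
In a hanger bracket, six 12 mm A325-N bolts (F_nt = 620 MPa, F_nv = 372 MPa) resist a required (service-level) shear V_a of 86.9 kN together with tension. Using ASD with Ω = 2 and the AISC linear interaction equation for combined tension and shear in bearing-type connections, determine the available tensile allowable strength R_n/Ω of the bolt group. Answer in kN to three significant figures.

129 kN

A_b = π·12²/4 = 113.1 mm²; f_rv = 86.9 × 1000 / (6 × 113.1) = 128.1 MPa.
F'_nt = 1.3 F_nt − (Ω F_nt / F_nv) f_rv = 1.3·620 − (2·620/372)·128.1 = 379.1 MPa, capped at F_nt → F'_nt = 379.1 MPa.
R_n = F'_nt · A_b · n = 379.1 × 113.1 × 6 / 1000 = 257.3 kN.
Allowable strength R_n/Ω = 257.3 / 2 = 129 kN.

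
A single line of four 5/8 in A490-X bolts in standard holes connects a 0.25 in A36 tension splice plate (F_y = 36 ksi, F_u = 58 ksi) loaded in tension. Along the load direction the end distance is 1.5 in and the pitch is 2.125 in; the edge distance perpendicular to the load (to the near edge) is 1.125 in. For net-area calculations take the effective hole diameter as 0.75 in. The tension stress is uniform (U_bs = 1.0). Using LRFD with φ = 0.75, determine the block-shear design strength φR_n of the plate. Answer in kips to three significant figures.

Shear plane L_v = 1.5 + 3·2.125 = 7.875 in; A_gv = 7.875 × 0.25 = 1.969 in².
A_nv = (7.875 − 3.5·0.75) × 0.25 = 1.312 in².
A_nt = (1.125 − 0.5·0.75) × 0.25 = 0.1875 in².
0.6 F_u A_nv = 45.67 kips; 0.6 F_y A_gv = 42.52 kips → shear yielding governs the shear term.
R_n = 42.52 + 1.0 × 58 × 0.1875 = 53.4 kips.
Design strength φR_n = 0.75 × 53.4 = 40 kips.

40 kips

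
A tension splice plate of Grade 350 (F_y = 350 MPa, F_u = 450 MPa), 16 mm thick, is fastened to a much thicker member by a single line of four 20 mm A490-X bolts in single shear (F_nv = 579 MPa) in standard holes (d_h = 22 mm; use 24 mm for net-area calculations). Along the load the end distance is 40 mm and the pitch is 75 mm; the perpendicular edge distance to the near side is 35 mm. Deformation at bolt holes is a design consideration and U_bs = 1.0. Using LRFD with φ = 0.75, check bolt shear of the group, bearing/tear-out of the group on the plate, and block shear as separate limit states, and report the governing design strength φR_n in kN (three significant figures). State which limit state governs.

Bolt shear: A_b = π·20²/4 = 314.2 mm²; R_n = 579 × 314.2 × 4 × 1 / 1000 = 727.6 kN → 0.75 × 727.6 = 546 kN.
Bearing: edge l_c = 29, r_n = 250.6 kN; interior l_c = 53, r_n = 345.6 kN; R_n = 250.6 + 3·345.6 = 1287 kN → 966 kN.
Block shear: A_gv = 4240, A_nv = 2896, A_nt = 368 mm²; R_n = min(0.6F_uA_nv, 0.6F_yA_gv) + U_bs·F_u·A_nt = 947.5 kN → 711 kN.
Bolt shear governs: 546 kN.

546 kN (bolt shear governs)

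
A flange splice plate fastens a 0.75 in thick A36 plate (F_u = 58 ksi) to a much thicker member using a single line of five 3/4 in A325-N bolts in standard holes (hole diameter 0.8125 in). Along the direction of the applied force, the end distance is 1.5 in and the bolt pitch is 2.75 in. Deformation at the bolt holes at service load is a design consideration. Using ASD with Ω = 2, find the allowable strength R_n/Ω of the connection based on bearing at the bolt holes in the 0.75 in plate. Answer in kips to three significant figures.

Per bolt r_n = 1.2 l_c t F_u ≤ 2.4 d t F_u; upper limit = 2.4 × 0.75 × 0.75 × 58 = 78.3 kips.
Edge bolt: l_c = 1.5 − 0.8125/2 = 1.094 in → 1.2 × 1.094 × 0.75 × 58 = 57.09 → r_n = 57.09 kips.
Interior bolts: l_c = 2.75 − 0.8125 = 1.938 in → 1.2 × 1.938 × 0.75 × 58 = 101.1 → r_n = 78.3 kips.
R_n = 1 × 57.09 + 4 × 78.3 = 370.3 kips.
Allowable strength R_n/Ω = 370.3 / 2 = 185 kips.

185 kips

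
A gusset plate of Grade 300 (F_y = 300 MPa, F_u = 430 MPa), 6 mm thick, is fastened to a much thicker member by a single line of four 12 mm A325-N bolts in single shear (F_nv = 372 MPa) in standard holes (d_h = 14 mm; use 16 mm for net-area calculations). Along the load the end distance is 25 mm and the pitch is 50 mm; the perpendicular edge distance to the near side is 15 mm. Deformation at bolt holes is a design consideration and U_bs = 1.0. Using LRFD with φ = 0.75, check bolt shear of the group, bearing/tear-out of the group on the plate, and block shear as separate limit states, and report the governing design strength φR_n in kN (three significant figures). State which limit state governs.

126 kN (bolt shear governs)

Bolt shear: A_b = π·12²/4 = 113.1 mm²; R_n = 372 × 113.1 × 4 × 1 / 1000 = 168.3 kN → 0.75 × 168.3 = 126 kN.
Bearing: edge l_c = 18, r_n = 55.73 kN; interior l_c = 36, r_n = 74.3 kN; R_n = 55.73 + 3·74.3 = 278.6 kN → 209 kN.
Block shear: A_gv = 1050, A_nv = 714, A_nt = 42 mm²; R_n = min(0.6F_uA_nv, 0.6F_yA_gv) + U_bs·F_u·A_nt = 202.3 kN → 152 kN.
Bolt shear governs: 126 kN.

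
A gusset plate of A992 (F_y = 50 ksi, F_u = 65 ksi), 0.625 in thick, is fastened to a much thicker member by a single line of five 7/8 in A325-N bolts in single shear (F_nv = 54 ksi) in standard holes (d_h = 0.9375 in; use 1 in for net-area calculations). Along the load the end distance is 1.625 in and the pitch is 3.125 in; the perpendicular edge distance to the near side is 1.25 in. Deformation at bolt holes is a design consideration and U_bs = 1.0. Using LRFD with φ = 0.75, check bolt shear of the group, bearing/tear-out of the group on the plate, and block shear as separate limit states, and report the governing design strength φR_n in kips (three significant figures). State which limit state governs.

Bolt shear: A_b = π·0.875²/4 = 0.6013 in²; R_n = 54 × 0.6013 × 5 × 1 = 162.4 kips → 0.75 × 162.4 = 122 kips.
Bearing: edge l_c = 1.156, r_n = 56.37 kips; interior l_c = 2.188, r_n = 85.31 kips; R_n = 56.37 + 4·85.31 = 397.6 kips → 298 kips.
Block shear: A_gv = 8.828, A_nv = 6.016, A_nt = 0.4688 in²; R_n = min(0.6F_uA_nv, 0.6F_yA_gv) + U_bs·F_u·A_nt = 265.1 kips → 199 kips.
Bolt shear governs: 122 kips.

122 kips (bolt shear governs)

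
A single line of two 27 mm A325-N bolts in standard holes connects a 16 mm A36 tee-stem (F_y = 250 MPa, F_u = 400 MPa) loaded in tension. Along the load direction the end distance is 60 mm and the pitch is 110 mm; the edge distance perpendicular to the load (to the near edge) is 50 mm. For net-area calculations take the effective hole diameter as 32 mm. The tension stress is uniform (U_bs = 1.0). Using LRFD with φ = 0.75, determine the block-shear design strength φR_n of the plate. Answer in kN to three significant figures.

469 kN

Shear plane L_v = 60 + 1·110 = 170 mm; A_gv = 170 × 16 = 2720 mm².
A_nv = (170 − 1.5·32) × 16 = 1952 mm².
A_nt = (50 − 0.5·32) × 16 = 544 mm².
0.6 F_u A_nv = 468.5 kN; 0.6 F_y A_gv = 408 kN → shear yielding governs the shear term.
R_n = 408 + 1.0 × 400 × 544 / 1000 = 625.6 kN.
Design strength φR_n = 0.75 × 625.6 = 469 kN.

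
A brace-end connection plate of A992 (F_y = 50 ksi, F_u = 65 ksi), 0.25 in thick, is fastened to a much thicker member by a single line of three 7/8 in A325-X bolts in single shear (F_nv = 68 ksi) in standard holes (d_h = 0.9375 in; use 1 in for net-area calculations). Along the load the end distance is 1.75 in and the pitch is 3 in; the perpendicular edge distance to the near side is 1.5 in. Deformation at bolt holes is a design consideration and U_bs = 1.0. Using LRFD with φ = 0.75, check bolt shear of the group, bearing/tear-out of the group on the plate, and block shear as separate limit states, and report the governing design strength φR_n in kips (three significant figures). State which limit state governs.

Bolt shear: A_b = π·0.875²/4 = 0.6013 in²; R_n = 68 × 0.6013 × 3 × 1 = 122.7 kips → 0.75 × 122.7 = 92 kips.
Bearing: edge l_c = 1.281, r_n = 24.98 kips; interior l_c = 2.062, r_n = 34.12 kips; R_n = 24.98 + 2·34.12 = 93.23 kips → 69.9 kips.
Block shear: A_gv = 1.938, A_nv = 1.312, A_nt = 0.25 in²; R_n = min(0.6F_uA_nv, 0.6F_yA_gv) + U_bs·F_u·A_nt = 67.44 kips → 50.6 kips.
Block shear governs: 50.6 kips.

50.6 kips (block shear governs)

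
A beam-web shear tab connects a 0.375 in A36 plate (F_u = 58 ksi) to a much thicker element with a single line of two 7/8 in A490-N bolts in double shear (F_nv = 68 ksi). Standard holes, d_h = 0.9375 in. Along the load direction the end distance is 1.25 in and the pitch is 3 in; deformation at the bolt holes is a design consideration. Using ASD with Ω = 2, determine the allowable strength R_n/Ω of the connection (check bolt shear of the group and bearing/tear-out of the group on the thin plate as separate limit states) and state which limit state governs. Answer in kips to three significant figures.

Bolt shear: A_b = π·0.875²/4 = 0.6013 in²; R_n = 68 × 0.6013 × 2 × 2 = 163.6 kips → 163.6 / 2 = 81.8 kips.
Bearing (1.2 l_c t F_u ≤ 2.4 d t F_u): upper limit = 2.4·0.875·0.375·58 = 45.68 kips.
  Edge l_c = 1.25 − 0.9375/2 = 0.7812 → r_n = 20.39 kips; interior l_c = 3 − 0.9375 = 2.062 → r_n = 45.68 kips.
  R_n,bearing = 1·20.39 + 1·45.68 = 66.07 kips → 66.07 / 2 = 33 kips.
Bearing governs: 33 kips.

33 kips (bearing governs)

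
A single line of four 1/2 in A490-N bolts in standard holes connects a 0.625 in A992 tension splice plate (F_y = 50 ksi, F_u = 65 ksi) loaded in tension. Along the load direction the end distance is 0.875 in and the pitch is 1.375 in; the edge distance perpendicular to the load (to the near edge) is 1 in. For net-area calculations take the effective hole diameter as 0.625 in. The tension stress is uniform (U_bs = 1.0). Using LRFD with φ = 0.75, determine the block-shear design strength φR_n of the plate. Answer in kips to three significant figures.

Shear plane L_v = 0.875 + 3·1.375 = 5 in; A_gv = 5 × 0.625 = 3.125 in².
A_nv = (5 − 3.5·0.625) × 0.625 = 1.758 in².
A_nt = (1 − 0.5·0.625) × 0.625 = 0.4297 in².
0.6 F_u A_nv = 68.55 kips; 0.6 F_y A_gv = 93.75 kips → shear rupture governs the shear term.
R_n = 68.55 + 1.0 × 65 × 0.4297 = 96.48 kips.
Design strength φR_n = 0.75 × 96.48 = 72.4 kips.

72.4 kips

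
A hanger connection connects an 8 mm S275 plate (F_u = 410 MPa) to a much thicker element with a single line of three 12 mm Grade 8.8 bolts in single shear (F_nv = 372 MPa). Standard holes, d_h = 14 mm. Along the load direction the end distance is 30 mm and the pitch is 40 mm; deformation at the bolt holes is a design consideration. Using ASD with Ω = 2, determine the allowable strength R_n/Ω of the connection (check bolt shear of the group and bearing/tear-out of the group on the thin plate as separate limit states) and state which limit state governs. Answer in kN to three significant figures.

63.1 kN (bolt shear governs)

Bolt shear: A_b = π·12²/4 = 113.1 mm²; R_n = 372 × 113.1 × 3 × 1 / 1000 = 126.2 kN → 126.2 / 2 = 63.1 kN.
Bearing (1.2 l_c t F_u ≤ 2.4 d t F_u): upper limit = 2.4·12·8·410 / 1000 = 94.46 kN.
  Edge l_c = 30 − 14/2 = 23 → r_n = 90.53 kN; interior l_c = 40 − 14 = 26 → r_n = 94.46 kN.
  R_n,bearing = 1·90.53 + 2·94.46 = 279.5 kN → 279.5 / 2 = 140 kN.
Bolt shear governs: 63.1 kN.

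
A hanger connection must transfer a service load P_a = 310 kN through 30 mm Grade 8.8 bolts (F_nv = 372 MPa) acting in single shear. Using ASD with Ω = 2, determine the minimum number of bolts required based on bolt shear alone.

3 bolts

A_b = π·30²/4 = 706.9 mm².
Per-bolt allowable strength R_n/Ω = 372 × 706.9 × 1 / 1000 / 2 = 131.5 kN.
n ≥ 310 / 131.5 = 2.358 → use 3 bolts.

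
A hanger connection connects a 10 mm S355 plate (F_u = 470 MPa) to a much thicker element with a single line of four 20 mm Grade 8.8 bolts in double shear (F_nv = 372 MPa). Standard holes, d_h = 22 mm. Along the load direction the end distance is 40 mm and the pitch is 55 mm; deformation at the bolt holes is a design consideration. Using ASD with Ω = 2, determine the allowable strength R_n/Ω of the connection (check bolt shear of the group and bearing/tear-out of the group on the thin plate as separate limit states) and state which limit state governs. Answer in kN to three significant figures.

Bolt shear: A_b = π·20²/4 = 314.2 mm²; R_n = 372 × 314.2 × 4 × 2 / 1000 = 934.9 kN → 934.9 / 2 = 467 kN.
Bearing (1.2 l_c t F_u ≤ 2.4 d t F_u): upper limit = 2.4·20·10·470 / 1000 = 225.6 kN.
  Edge l_c = 40 − 22/2 = 29 → r_n = 163.6 kN; interior l_c = 55 − 22 = 33 → r_n = 186.1 kN.
  R_n,bearing = 1·163.6 + 3·186.1 = 721.9 kN → 721.9 / 2 = 361 kN.
Bearing governs: 361 kN.

361 kN (bearing governs)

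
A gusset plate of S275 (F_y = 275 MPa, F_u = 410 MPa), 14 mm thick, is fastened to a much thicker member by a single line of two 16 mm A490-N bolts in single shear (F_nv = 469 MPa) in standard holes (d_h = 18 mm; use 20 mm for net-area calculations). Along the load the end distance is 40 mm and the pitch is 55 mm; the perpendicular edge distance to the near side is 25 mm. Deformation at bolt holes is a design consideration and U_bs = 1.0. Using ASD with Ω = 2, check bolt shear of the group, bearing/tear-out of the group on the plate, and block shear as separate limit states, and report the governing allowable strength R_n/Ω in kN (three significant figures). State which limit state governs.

Bolt shear: A_b = π·16²/4 = 201.1 mm²; R_n = 469 × 201.1 × 2 × 1 / 1000 = 188.6 kN → 188.6 / 2 = 94.3 kN.
Bearing: edge l_c = 31, r_n = 213.5 kN; interior l_c = 37, r_n = 220.4 kN; R_n = 213.5 + 1·220.4 = 433.9 kN → 217 kN.
Block shear: A_gv = 1330, A_nv = 910, A_nt = 210 mm²; R_n = min(0.6F_uA_nv, 0.6F_yA_gv) + U_bs·F_u·A_nt = 305.6 kN → 153 kN.
Bolt shear governs: 94.3 kN.

94.3 kN (bolt shear governs)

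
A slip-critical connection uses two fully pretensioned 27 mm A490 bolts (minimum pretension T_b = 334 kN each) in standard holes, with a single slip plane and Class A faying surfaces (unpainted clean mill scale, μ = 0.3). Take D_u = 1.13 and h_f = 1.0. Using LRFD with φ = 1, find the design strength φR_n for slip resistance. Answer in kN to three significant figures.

226 kN

R_n = μ · D_u · h_f · T_b · n_s · n_b = 0.3 × 1.13 × 1.0 × 334 × 1 × 2 = 226.5 kN.
Design strength φR_n = 1 × 226.5 = 226 kN.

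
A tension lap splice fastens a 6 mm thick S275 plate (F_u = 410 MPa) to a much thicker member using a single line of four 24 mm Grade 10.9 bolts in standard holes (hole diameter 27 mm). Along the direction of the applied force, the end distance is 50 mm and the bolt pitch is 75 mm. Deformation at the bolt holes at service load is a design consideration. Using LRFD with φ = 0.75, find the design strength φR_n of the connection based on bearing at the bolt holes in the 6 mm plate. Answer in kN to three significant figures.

Per bolt r_n = 1.2 l_c t F_u ≤ 2.4 d t F_u; upper limit = 2.4 × 24 × 6 × 410 / 1000 = 141.7 kN.
Edge bolt: l_c = 50 − 27/2 = 36.5 mm → 1.2 × 36.5 × 6 × 410 / 1000 = 107.7 → r_n = 107.7 kN.
Interior bolts: l_c = 75 − 27 = 48 mm → 1.2 × 48 × 6 × 410 / 1000 = 141.7 → r_n = 141.7 kN.
R_n = 1 × 107.7 + 3 × 141.7 = 532.8 kN.
Design strength φR_n = 0.75 × 532.8 = 400 kN.

400 kN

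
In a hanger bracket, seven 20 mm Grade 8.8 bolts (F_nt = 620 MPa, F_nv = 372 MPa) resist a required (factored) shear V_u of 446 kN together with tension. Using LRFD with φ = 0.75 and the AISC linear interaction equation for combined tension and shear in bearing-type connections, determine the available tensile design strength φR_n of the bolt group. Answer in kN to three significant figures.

586 kN

A_b = π·20²/4 = 314.2 mm²; f_rv = 446 × 1000 / (7 × 314.2) = 202.8 MPa.
F'_nt = 1.3 F_nt − (F_nt / φF_nv) f_rv = 1.3·620 − (620/(0.75·372))·202.8 = 355.3 MPa, capped at F_nt → F'_nt = 355.3 MPa.
R_n = F'_nt · A_b · n = 355.3 × 314.2 × 7 / 1000 = 781.4 kN.
Design strength φR_n = 0.75 × 781.4 = 586 kN.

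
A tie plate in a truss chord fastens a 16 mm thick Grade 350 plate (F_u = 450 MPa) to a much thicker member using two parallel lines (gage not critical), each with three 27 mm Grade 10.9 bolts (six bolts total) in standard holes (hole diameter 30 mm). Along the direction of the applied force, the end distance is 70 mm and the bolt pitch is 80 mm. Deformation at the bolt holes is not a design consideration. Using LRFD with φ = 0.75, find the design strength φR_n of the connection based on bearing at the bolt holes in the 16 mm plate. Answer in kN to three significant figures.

2490 kN

Per bolt r_n = 1.5 l_c t F_u ≤ 3.0 d t F_u; upper limit = 3.0 × 27 × 16 × 450 / 1000 = 583.2 kN.
Edge bolt: l_c = 70 − 30/2 = 55 mm → 1.5 × 55 × 16 × 450 / 1000 = 594 → r_n = 583.2 kN.
Interior bolts: l_c = 80 − 30 = 50 mm → 1.5 × 50 × 16 × 450 / 1000 = 540 → r_n = 540 kN.
R_n = 2 × 583.2 + 4 × 540 = 3326 kN.
Design strength φR_n = 0.75 × 3326 = 2490 kN.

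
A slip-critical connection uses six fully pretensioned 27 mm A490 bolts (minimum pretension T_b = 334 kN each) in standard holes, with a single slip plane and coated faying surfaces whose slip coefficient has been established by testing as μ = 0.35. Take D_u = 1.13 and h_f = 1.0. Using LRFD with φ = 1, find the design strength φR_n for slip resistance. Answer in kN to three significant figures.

793 kN

R_n = μ · D_u · h_f · T_b · n_s · n_b = 0.35 × 1.13 × 1.0 × 334 × 1 × 6 = 792.6 kN.
Design strength φR_n = 1 × 792.6 = 793 kN.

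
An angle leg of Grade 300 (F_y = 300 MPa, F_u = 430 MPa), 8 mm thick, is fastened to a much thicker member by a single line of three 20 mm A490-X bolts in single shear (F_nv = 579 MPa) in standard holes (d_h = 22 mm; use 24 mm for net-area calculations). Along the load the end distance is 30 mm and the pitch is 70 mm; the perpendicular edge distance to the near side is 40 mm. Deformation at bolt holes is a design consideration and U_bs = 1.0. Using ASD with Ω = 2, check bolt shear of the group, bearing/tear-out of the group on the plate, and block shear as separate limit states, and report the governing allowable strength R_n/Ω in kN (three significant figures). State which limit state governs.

Bolt shear: A_b = π·20²/4 = 314.2 mm²; R_n = 579 × 314.2 × 3 × 1 / 1000 = 545.7 kN → 545.7 / 2 = 273 kN.
Bearing: edge l_c = 19, r_n = 78.43 kN; interior l_c = 48, r_n = 165.1 kN; R_n = 78.43 + 2·165.1 = 408.7 kN → 204 kN.
Block shear: A_gv = 1360, A_nv = 880, A_nt = 224 mm²; R_n = min(0.6F_uA_nv, 0.6F_yA_gv) + U_bs·F_u·A_nt = 323.4 kN → 162 kN.
Block shear governs: 162 kN.

162 kN (block shear governs)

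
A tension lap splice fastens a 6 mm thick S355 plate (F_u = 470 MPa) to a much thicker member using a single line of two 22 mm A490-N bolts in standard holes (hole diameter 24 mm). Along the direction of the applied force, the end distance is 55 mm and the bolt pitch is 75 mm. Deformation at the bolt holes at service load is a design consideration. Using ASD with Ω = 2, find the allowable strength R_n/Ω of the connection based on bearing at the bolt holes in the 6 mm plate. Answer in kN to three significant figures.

Per bolt r_n = 1.2 l_c t F_u ≤ 2.4 d t F_u; upper limit = 2.4 × 22 × 6 × 470 / 1000 = 148.9 kN.
Edge bolt: l_c = 55 − 24/2 = 43 mm → 1.2 × 43 × 6 × 470 / 1000 = 145.5 → r_n = 145.5 kN.
Interior bolts: l_c = 75 − 24 = 51 mm → 1.2 × 51 × 6 × 470 / 1000 = 172.6 → r_n = 148.9 kN.
R_n = 1 × 145.5 + 1 × 148.9 = 294.4 kN.
Allowable strength R_n/Ω = 294.4 / 2 = 147 kN.

147 kN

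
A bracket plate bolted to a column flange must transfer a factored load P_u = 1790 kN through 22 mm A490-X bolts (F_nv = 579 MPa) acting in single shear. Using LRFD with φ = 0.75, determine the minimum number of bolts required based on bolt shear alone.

A_b = π·22²/4 = 380.1 mm².
Per-bolt design strength φR_n = 0.75 × 579 × 380.1 × 1 / 1000 = 165.1 kN.
n ≥ 1790 / 165.1 = 10.84 → use 11 bolts.

11 bolts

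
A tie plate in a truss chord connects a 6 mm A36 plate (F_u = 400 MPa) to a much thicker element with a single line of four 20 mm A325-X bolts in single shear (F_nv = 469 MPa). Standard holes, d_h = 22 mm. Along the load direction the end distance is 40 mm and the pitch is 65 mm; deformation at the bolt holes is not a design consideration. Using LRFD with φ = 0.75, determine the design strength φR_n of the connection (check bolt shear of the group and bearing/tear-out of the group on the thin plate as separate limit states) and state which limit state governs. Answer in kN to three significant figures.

402 kN (bearing governs)

Bolt shear: A_b = π·20²/4 = 314.2 mm²; R_n = 469 × 314.2 × 4 × 1 / 1000 = 589.4 kN → 0.75 × 589.4 = 442 kN.
Bearing (1.5 l_c t F_u ≤ 3.0 d t F_u): upper limit = 3.0·20·6·400 / 1000 = 144 kN.
  Edge l_c = 40 − 22/2 = 29 → r_n = 104.4 kN; interior l_c = 65 − 22 = 43 → r_n = 144 kN.
  R_n,bearing = 1·104.4 + 3·144 = 536.4 kN → 0.75 × 536.4 = 402 kN.
Bearing governs: 402 kN.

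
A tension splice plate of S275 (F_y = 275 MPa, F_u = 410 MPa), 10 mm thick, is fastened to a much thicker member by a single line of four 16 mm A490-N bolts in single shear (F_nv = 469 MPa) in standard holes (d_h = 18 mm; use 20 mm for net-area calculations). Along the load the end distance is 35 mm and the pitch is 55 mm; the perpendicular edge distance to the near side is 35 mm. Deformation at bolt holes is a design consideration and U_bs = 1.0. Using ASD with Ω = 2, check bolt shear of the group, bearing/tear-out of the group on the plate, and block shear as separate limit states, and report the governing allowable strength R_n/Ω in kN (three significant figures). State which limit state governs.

189 kN (bolt shear governs)

Bolt shear: A_b = π·16²/4 = 201.1 mm²; R_n = 469 × 201.1 × 4 × 1 / 1000 = 377.2 kN → 377.2 / 2 = 189 kN.
Bearing: edge l_c = 26, r_n = 127.9 kN; interior l_c = 37, r_n = 157.4 kN; R_n = 127.9 + 3·157.4 = 600.2 kN → 300 kN.
Block shear: A_gv = 2000, A_nv = 1300, A_nt = 250 mm²; R_n = min(0.6F_uA_nv, 0.6F_yA_gv) + U_bs·F_u·A_nt = 422.3 kN → 211 kN.
Bolt shear governs: 189 kN.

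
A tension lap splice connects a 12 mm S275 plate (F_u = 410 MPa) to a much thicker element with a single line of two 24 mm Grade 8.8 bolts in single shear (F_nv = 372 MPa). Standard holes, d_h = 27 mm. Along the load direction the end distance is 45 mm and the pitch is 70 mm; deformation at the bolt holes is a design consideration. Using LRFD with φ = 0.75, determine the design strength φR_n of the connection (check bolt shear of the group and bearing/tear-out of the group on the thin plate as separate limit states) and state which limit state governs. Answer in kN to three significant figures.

Bolt shear: A_b = π·24²/4 = 452.4 mm²; R_n = 372 × 452.4 × 2 × 1 / 1000 = 336.6 kN → 0.75 × 336.6 = 252 kN.
Bearing (1.2 l_c t F_u ≤ 2.4 d t F_u): upper limit = 2.4·24·12·410 / 1000 = 283.4 kN.
  Edge l_c = 45 − 27/2 = 31.5 → r_n = 186 kN; interior l_c = 70 − 27 = 43 → r_n = 253.9 kN.
  R_n,bearing = 1·186 + 1·253.9 = 439.8 kN → 0.75 × 439.8 = 330 kN.
Bolt shear governs: 252 kN.

252 kN (bolt shear governs)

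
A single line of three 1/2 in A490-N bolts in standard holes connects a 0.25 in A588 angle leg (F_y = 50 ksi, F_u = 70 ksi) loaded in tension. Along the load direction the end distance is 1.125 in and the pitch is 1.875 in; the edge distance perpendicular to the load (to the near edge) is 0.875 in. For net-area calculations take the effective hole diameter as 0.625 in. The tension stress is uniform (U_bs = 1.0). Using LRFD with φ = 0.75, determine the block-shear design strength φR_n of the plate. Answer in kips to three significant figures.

Shear plane L_v = 1.125 + 2·1.875 = 4.875 in; A_gv = 4.875 × 0.25 = 1.219 in².
A_nv = (4.875 − 2.5·0.625) × 0.25 = 0.8281 in².
A_nt = (0.875 − 0.5·0.625) × 0.25 = 0.1406 in².
0.6 F_u A_nv = 34.78 kips; 0.6 F_y A_gv = 36.56 kips → shear rupture governs the shear term.
R_n = 34.78 + 1.0 × 70 × 0.1406 = 44.62 kips.
Design strength φR_n = 0.75 × 44.62 = 33.5 kips.

33.5 kips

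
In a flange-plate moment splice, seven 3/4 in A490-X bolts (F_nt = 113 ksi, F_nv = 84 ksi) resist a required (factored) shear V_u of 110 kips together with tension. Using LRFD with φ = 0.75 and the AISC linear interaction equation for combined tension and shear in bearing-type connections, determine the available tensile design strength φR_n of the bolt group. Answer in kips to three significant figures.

A_b = π·0.75²/4 = 0.4418 in²; f_rv = 110 / (7 × 0.4418) = 35.57 ksi.
F'_nt = 1.3 F_nt − (F_nt / φF_nv) f_rv = 1.3·113 − (113/(0.75·84))·35.57 = 83.1 ksi, capped at F_nt → F'_nt = 83.1 ksi.
R_n = F'_nt · A_b · n = 83.1 × 0.4418 × 7 = 257 kips.
Design strength φR_n = 0.75 × 257 = 193 kips.

193 kips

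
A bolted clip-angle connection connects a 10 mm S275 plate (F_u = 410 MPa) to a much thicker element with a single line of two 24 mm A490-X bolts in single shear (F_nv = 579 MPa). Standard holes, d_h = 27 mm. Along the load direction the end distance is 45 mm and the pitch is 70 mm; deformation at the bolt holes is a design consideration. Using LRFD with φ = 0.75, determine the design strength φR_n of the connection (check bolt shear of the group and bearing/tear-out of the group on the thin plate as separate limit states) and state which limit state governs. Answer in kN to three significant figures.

Bolt shear: A_b = π·24²/4 = 452.4 mm²; R_n = 579 × 452.4 × 2 × 1 / 1000 = 523.9 kN → 0.75 × 523.9 = 393 kN.
Bearing (1.2 l_c t F_u ≤ 2.4 d t F_u): upper limit = 2.4·24·10·410 / 1000 = 236.2 kN.
  Edge l_c = 45 − 27/2 = 31.5 → r_n = 155 kN; interior l_c = 70 − 27 = 43 → r_n = 211.6 kN.
  R_n,bearing = 1·155 + 1·211.6 = 366.5 kN → 0.75 × 366.5 = 275 kN.
Bearing governs: 275 kN.

275 kN (bearing governs)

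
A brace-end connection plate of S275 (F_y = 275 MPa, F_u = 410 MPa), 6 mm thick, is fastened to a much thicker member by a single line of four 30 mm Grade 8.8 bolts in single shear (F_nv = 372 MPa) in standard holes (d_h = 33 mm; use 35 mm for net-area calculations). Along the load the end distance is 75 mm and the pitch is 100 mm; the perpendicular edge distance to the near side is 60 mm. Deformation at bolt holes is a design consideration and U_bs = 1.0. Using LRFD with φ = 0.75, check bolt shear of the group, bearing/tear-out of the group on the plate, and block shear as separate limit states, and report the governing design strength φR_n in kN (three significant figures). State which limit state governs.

357 kN (block shear governs)

Bolt shear: A_b = π·30²/4 = 706.9 mm²; R_n = 372 × 706.9 × 4 × 1 / 1000 = 1052 kN → 0.75 × 1052 = 789 kN.
Bearing: edge l_c = 58.5, r_n = 172.7 kN; interior l_c = 67, r_n = 177.1 kN; R_n = 172.7 + 3·177.1 = 704.1 kN → 528 kN.
Block shear: A_gv = 2250, A_nv = 1515, A_nt = 255 mm²; R_n = min(0.6F_uA_nv, 0.6F_yA_gv) + U_bs·F_u·A_nt = 475.8 kN → 357 kN.
Block shear governs: 357 kN.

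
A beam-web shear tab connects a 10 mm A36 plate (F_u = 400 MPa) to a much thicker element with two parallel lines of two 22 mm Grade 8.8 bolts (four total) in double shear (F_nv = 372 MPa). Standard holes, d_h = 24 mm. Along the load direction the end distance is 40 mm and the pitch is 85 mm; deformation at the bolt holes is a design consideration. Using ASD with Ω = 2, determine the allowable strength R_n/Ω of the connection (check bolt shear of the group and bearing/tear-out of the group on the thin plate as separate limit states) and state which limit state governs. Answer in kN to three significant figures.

346 kN (bearing governs)

Bolt shear: A_b = π·22²/4 = 380.1 mm²; R_n = 372 × 380.1 × 4 × 2 / 1000 = 1131 kN → 1131 / 2 = 566 kN.
Bearing (1.2 l_c t F_u ≤ 2.4 d t F_u): upper limit = 2.4·22·10·400 / 1000 = 211.2 kN.
  Edge l_c = 40 − 24/2 = 28 → r_n = 134.4 kN; interior l_c = 85 − 24 = 61 → r_n = 211.2 kN.
  R_n,bearing = 2·134.4 + 2·211.2 = 691.2 kN → 691.2 / 2 = 346 kN.
Bearing governs: 346 kN.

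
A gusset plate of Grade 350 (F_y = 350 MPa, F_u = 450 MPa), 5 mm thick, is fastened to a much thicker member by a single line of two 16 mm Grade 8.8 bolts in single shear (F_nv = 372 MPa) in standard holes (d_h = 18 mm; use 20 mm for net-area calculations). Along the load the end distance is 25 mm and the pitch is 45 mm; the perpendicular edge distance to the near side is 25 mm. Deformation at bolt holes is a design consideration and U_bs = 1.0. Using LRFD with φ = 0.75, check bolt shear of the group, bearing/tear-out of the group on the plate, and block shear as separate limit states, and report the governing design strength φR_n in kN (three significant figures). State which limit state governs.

65.8 kN (block shear governs)

Bolt shear: A_b = π·16²/4 = 201.1 mm²; R_n = 372 × 201.1 × 2 × 1 / 1000 = 149.6 kN → 0.75 × 149.6 = 112 kN.
Bearing: edge l_c = 16, r_n = 43.2 kN; interior l_c = 27, r_n = 72.9 kN; R_n = 43.2 + 1·72.9 = 116.1 kN → 87.1 kN.
Block shear: A_gv = 350, A_nv = 200, A_nt = 75 mm²; R_n = min(0.6F_uA_nv, 0.6F_yA_gv) + U_bs·F_u·A_nt = 87.75 kN → 65.8 kN.
Block shear governs: 65.8 kN.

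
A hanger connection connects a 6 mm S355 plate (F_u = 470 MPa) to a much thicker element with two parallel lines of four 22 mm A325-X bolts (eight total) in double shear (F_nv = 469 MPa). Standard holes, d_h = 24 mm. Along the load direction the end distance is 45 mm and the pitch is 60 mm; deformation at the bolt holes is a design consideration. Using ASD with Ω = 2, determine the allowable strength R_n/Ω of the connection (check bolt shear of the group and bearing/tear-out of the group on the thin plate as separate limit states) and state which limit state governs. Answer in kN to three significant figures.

Bolt shear: A_b = π·22²/4 = 380.1 mm²; R_n = 469 × 380.1 × 8 × 2 / 1000 = 2853 kN → 2853 / 2 = 1430 kN.
Bearing (1.2 l_c t F_u ≤ 2.4 d t F_u): upper limit = 2.4·22·6·470 / 1000 = 148.9 kN.
  Edge l_c = 45 − 24/2 = 33 → r_n = 111.7 kN; interior l_c = 60 − 24 = 36 → r_n = 121.8 kN.
  R_n,bearing = 2·111.7 + 6·121.8 = 954.3 kN → 954.3 / 2 = 477 kN.
Bearing governs: 477 kN.

477 kN (bearing governs)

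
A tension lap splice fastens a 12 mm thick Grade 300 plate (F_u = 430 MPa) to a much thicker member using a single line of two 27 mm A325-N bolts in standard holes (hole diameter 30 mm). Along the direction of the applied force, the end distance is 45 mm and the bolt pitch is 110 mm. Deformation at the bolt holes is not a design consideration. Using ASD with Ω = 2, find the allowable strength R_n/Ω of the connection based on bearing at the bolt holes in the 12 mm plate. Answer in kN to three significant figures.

325 kN

Per bolt r_n = 1.5 l_c t F_u ≤ 3.0 d t F_u; upper limit = 3.0 × 27 × 12 × 430 / 1000 = 418 kN.
Edge bolt: l_c = 45 − 30/2 = 30 mm → 1.5 × 30 × 12 × 430 / 1000 = 232.2 → r_n = 232.2 kN.
Interior bolts: l_c = 110 − 30 = 80 mm → 1.5 × 80 × 12 × 430 / 1000 = 619.2 → r_n = 418 kN.
R_n = 1 × 232.2 + 1 × 418 = 650.2 kN.
Allowable strength R_n/Ω = 650.2 / 2 = 325 kN.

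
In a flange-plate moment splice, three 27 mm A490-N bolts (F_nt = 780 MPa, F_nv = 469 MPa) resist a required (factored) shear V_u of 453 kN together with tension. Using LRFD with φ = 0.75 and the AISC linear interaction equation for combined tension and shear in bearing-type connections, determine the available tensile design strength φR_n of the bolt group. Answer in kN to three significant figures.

553 kN

A_b = π·27²/4 = 572.6 mm²; f_rv = 453 × 1000 / (3 × 572.6) = 263.7 MPa.
F'_nt = 1.3 F_nt − (F_nt / φF_nv) f_rv = 1.3·780 − (780/(0.75·469))·263.7 = 429.2 MPa, capped at F_nt → F'_nt = 429.2 MPa.
R_n = F'_nt · A_b · n = 429.2 × 572.6 × 3 / 1000 = 737.2 kN.
Design strength φR_n = 0.75 × 737.2 = 553 kN.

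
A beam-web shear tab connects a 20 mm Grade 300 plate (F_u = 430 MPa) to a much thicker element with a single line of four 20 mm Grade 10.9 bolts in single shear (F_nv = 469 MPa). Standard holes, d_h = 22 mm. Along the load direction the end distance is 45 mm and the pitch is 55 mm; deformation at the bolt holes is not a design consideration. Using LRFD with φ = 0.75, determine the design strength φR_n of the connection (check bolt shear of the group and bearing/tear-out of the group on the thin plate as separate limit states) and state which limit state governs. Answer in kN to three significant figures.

Bolt shear: A_b = π·20²/4 = 314.2 mm²; R_n = 469 × 314.2 × 4 × 1 / 1000 = 589.4 kN → 0.75 × 589.4 = 442 kN.
Bearing (1.5 l_c t F_u ≤ 3.0 d t F_u): upper limit = 3.0·20·20·430 / 1000 = 516 kN.
  Edge l_c = 45 − 22/2 = 34 → r_n = 438.6 kN; interior l_c = 55 − 22 = 33 → r_n = 425.7 kN.
  R_n,bearing = 1·438.6 + 3·425.7 = 1716 kN → 0.75 × 1716 = 1290 kN.
Bolt shear governs: 442 kN.

442 kN (bolt shear governs)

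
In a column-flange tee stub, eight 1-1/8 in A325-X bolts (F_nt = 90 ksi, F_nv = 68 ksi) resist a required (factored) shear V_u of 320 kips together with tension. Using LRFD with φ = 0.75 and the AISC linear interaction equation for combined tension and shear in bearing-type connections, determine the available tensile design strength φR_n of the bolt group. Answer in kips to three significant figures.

A_b = π·1.125²/4 = 0.994 in²; f_rv = 320 / (8 × 0.994) = 40.24 ksi.
F'_nt = 1.3 F_nt − (F_nt / φF_nv) f_rv = 1.3·90 − (90/(0.75·68))·40.24 = 45.99 ksi, capped at F_nt → F'_nt = 45.99 ksi.
R_n = F'_nt · A_b · n = 45.99 × 0.994 × 8 = 365.7 kips.
Design strength φR_n = 0.75 × 365.7 = 274 kips.

274 kips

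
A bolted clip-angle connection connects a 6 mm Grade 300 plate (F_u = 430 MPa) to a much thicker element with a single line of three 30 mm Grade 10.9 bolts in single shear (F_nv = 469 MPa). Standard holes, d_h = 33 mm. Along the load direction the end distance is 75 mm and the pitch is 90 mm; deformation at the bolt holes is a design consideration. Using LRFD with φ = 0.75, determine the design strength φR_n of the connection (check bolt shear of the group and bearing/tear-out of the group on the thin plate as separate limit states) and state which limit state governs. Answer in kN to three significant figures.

Bolt shear: A_b = π·30²/4 = 706.9 mm²; R_n = 469 × 706.9 × 3 × 1 / 1000 = 994.5 kN → 0.75 × 994.5 = 746 kN.
Bearing (1.2 l_c t F_u ≤ 2.4 d t F_u): upper limit = 2.4·30·6·430 / 1000 = 185.8 kN.
  Edge l_c = 75 − 33/2 = 58.5 → r_n = 181.1 kN; interior l_c = 90 − 33 = 57 → r_n = 176.5 kN.
  R_n,bearing = 1·181.1 + 2·176.5 = 534.1 kN → 0.75 × 534.1 = 401 kN.
Bearing governs: 401 kN.

401 kN (bearing governs)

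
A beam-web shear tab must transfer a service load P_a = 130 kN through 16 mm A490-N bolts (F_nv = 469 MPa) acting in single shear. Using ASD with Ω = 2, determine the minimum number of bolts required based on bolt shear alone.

3 bolts

A_b = π·16²/4 = 201.1 mm².
Per-bolt allowable strength R_n/Ω = 469 × 201.1 × 1 / 1000 / 2 = 47.15 kN.
n ≥ 130 / 47.15 = 2.757 → use 3 bolts.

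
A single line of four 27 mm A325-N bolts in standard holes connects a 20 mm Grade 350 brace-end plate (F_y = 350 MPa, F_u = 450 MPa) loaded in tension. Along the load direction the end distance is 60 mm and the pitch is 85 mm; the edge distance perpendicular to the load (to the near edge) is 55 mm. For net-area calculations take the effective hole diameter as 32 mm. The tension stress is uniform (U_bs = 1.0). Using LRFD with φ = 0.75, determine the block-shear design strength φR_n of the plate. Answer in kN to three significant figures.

1090 kN

Shear plane L_v = 60 + 3·85 = 315 mm; A_gv = 315 × 20 = 6300 mm².
A_nv = (315 − 3.5·32) × 20 = 4060 mm².
A_nt = (55 − 0.5·32) × 20 = 780 mm².
0.6 F_u A_nv = 1096 kN; 0.6 F_y A_gv = 1323 kN → shear rupture governs the shear term.
R_n = 1096 + 1.0 × 450 × 780 / 1000 = 1447 kN.
Design strength φR_n = 0.75 × 1447 = 1090 kN.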